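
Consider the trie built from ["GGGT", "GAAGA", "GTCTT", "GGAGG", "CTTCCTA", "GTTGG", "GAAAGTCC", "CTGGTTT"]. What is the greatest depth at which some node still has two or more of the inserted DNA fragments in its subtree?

3

Look for the deepest trie node that still has at least two words in its subtree.
e.g. "GAAAGTCC" and "GAAGA" share the prefix "GAA" of length 3; no pair shares a longer one.
Longest shared-prefix length: 3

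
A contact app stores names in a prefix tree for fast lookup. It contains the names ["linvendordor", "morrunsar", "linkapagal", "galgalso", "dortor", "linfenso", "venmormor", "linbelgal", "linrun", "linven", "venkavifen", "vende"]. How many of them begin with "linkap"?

1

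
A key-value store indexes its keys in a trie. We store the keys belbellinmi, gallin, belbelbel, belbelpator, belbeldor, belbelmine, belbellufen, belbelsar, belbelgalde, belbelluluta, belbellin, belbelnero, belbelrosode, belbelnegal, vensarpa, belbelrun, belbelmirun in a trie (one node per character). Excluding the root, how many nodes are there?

74

Count nodes per top-level branch (shared prefixes stored once):
  'b'-branch (belbelbel, belbeldor, belbelgalde, belbellin, belbellinmi, belbellufen, belbelluluta, belbelmine, belbelmirun, belbelnegal, belbelnero, belbelpator, belbelrosode, belbelrun, belbelsar): 60 nodes
  'g'-branch (gallin): 6 nodes
  'v'-branch (vensarpa): 8 nodes
Sum: 74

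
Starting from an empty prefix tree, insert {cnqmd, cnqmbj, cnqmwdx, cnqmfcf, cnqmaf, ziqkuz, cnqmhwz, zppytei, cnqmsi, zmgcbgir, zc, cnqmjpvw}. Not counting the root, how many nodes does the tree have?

44

Count nodes per top-level branch (shared prefixes stored once):
  'c'-branch (cnqmaf, cnqmbj, cnqmd, cnqmfcf, cnqmhwz, cnqmjpvw, cnqmsi, cnqmwdx): 24 nodes
  'z'-branch (zc, ziqkuz, zmgcbgir, zppytei): 20 nodes
Sum: 44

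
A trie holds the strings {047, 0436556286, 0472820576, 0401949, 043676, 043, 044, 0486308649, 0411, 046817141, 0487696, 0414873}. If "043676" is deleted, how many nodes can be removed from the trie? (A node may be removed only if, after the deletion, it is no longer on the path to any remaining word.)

2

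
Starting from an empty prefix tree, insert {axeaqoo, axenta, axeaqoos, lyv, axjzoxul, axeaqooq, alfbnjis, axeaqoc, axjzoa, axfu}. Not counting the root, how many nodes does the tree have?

Count nodes per top-level branch (shared prefixes stored once):
  'a'-branch (alfbnjis, axeaqoc, axeaqoo, axeaqooq, axeaqoos, axenta, axfu, axjzoa, axjzoxul): 29 nodes
  'l'-branch (lyv): 3 nodes
Sum: 32

32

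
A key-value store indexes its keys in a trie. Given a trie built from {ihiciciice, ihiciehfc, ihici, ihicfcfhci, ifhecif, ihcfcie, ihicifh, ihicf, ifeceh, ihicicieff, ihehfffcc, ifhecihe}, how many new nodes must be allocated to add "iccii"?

4

"i" is already a path in the trie; the remaining "ccii" must be added.
So 5 − 1 = 4 new nodes.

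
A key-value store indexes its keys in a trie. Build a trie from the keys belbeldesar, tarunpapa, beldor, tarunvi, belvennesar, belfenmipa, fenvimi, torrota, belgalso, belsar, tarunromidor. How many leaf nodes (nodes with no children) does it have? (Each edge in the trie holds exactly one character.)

Leaves are exactly the stored words that no other stored word extends.
Those words: "belbeldesar", "beldor", "belfenmipa", "belgalso", "belsar", "belvennesar", "fenvimi", "tarunpapa", "tarunromidor", "tarunvi", "torrota"
Leaf count: 11

11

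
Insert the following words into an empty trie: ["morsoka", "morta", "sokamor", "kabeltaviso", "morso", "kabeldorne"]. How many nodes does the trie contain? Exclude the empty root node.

Insert word by word; a character creates a node only if that edge doesn't already exist:
  "morsoka" → 7 new (m, o, r, s, o, k, a)
  "morta" → prefix "mor" already present; 2 new (t, a)
  "sokamor" → 7 new (s, o, k, a, m, o, r)
  "kabeltaviso" → 11 new (k, a, b, e, l, t, a, v, i, s, o)
  "morso" → prefix "morso" already present; 0 new (none)
  "kabeldorne" → prefix "kabel" already present; 5 new (d, o, r, n, e)
Total nodes = 7 + 2 + 7 + 11 + 0 + 5 = 32

32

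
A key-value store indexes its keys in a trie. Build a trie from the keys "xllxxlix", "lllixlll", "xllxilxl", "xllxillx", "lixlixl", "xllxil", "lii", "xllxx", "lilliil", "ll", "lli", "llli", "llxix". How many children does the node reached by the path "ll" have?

Follow the path "ll" to its node, then look at its outgoing edges.
Distinct next characters after "ll": i, l, x.
That node has 3 child edges.

3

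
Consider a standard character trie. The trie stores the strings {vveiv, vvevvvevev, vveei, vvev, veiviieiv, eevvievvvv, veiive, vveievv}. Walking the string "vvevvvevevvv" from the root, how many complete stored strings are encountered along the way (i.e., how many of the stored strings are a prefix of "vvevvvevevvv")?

Walk "vvevvvevevvv" from the root; an end-of-word marker is hit whenever a stored word is a prefix of "vvevvvevevvv".
Prefixes of the query that are stored words: "vvev", "vvevvvevev"
Count: 2

2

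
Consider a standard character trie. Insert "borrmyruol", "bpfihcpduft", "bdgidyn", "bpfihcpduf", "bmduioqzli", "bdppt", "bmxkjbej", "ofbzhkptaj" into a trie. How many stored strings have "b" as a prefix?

Traverse to the node for "b", then collect every word in that subtree.
Matches: "bdgidyn", "bdppt", "bmduioqzli", "bmxkjbej", "borrmyruol", "bpfihcpduf", "bpfihcpduft"
Count: 7

7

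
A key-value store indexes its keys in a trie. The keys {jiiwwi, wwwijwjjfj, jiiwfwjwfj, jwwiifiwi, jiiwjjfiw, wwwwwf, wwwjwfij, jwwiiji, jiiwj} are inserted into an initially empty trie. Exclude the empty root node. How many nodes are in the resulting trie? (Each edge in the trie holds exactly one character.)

45

Count nodes per top-level branch (shared prefixes stored once):
  'j'-branch (jiiwfwjwfj, jiiwj, jiiwjjfiw, jiiwwi, jwwiifiwi, jwwiiji): 27 nodes
  'w'-branch (wwwijwjjfj, wwwjwfij, wwwwwf): 18 nodes
Sum: 45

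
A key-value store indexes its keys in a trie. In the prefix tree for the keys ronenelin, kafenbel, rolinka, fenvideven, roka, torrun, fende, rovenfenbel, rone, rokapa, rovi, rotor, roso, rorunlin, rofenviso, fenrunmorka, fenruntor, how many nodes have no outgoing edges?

A leaf is a node with no children — equivalently, the end of a word that is not a proper prefix of any other stored word.
Those words: "fende", "fenrunmorka", "fenruntor", "fenvideven", "kafenbel", "rofenviso", "rokapa", "rolinka", "ronenelin", "rorunlin", "roso", "rotor", "rovenfenbel", "rovi", "torrun"
Leaf count: 15

15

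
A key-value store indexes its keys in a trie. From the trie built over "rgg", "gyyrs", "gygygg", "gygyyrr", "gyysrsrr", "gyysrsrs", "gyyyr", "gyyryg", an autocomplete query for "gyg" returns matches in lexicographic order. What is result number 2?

Words with prefix "gyg", in lexicographic order: "gygygg", "gygyyrr"
The 2nd is gygyyrr.

gygyyrr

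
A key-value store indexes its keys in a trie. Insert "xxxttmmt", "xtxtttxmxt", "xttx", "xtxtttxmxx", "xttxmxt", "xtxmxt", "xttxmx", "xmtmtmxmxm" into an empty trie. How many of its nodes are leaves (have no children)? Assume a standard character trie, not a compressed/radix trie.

A leaf is a node with no children — equivalently, the end of a word that is not a proper prefix of any other stored word.
Those words: "xmtmtmxmxm", "xttxmxt", "xtxmxt", "xtxtttxmxt", "xtxtttxmxx", "xxxttmmt"
Leaf count: 6

6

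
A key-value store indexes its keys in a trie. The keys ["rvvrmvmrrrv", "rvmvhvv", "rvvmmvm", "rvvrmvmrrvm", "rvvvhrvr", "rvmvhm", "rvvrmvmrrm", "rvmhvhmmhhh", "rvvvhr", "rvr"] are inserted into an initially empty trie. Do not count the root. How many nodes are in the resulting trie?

For each word, the new-node count is its length minus the longest prefix already in the trie:
  "rvvrmvmrrrv" → 11 new (r, v, v, r, m, v, m, r, r, r, v)
  "rvmvhvv" → prefix "rv" already present; 5 new (m, v, h, v, v)
  "rvvmmvm" → prefix "rvv" already present; 4 new (m, m, v, m)
  "rvvrmvmrrvm" → prefix "rvvrmvmrr" already present; 2 new (v, m)
  "rvvvhrvr" → prefix "rvv" already present; 5 new (v, h, r, v, r)
  "rvmvhm" → prefix "rvmvh" already present; 1 new (m)
  "rvvrmvmrrm" → prefix "rvvrmvmrr" already present; 1 new (m)
  "rvmhvhmmhhh" → prefix "rvm" already present; 8 new (h, v, h, m, m, h, h, h)
  "rvvvhr" → prefix "rvvvhr" already present; 0 new (none)
  "rvr" → prefix "rv" already present; 1 new (r)
Total nodes = 11 + 5 + 4 + 2 + 5 + 1 + 1 + 8 + 0 + 1 = 38

38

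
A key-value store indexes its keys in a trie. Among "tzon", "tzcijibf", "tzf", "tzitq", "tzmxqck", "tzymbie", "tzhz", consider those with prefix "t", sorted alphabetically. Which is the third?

Words with prefix "t", in lexicographic order: "tzcijibf", "tzf", "tzhz", "tzitq", "tzmxqck", "tzon", "tzymbie"
Position 3: tzhz

tzhz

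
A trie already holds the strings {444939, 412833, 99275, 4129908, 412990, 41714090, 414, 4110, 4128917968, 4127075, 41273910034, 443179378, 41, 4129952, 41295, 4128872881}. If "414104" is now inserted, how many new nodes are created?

"414" is already a path in the trie; the remaining "104" must be added.
New nodes needed: |"414104"| − 3 = 6 − 3 = 3.

3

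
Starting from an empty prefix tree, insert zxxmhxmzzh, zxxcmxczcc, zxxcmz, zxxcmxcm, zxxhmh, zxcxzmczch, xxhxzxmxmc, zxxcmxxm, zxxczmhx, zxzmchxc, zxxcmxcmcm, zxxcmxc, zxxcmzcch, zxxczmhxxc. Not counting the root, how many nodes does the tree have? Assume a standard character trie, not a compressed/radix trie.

59

Count nodes per top-level branch (shared prefixes stored once):
  'x'-branch (xxhxzxmxmc): 10 nodes
  'z'-branch (zxcxzmczch, zxxcmxc, zxxcmxcm, zxxcmxcmcm, zxxcmxczcc, zxxcmxxm, zxxcmz, zxxcmzcch, zxxczmhx, zxxczmhxxc, zxxhmh, zxxmhxmzzh, zxzmchxc): 49 nodes
Sum: 59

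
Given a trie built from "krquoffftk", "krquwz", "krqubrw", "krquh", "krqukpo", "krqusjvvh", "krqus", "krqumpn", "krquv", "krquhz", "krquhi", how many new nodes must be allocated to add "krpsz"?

"kr" is already a path in the trie; the remaining "psz" must be added.
New nodes needed: |"krpsz"| − 2 = 5 − 2 = 3.

3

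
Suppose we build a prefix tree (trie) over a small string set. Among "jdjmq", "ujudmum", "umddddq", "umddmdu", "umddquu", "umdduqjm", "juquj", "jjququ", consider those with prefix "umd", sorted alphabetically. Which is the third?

umddquu

Filter for "umd…" and sort: "umddddq", "umddmdu", "umddquu", "umdduqjm"
Position 3: umddquu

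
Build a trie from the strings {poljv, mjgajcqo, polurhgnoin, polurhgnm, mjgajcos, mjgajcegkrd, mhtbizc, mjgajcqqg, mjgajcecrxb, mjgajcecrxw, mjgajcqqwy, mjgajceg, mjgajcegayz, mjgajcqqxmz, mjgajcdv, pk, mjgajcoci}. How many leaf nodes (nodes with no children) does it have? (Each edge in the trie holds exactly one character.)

16

A leaf is a node with no children — equivalently, the end of a word that is not a proper prefix of any other stored word.
Those words: "mhtbizc", "mjgajcdv", "mjgajcecrxb", "mjgajcecrxw", "mjgajcegayz", "mjgajcegkrd", "mjgajcoci", "mjgajcos", "mjgajcqo", "mjgajcqqg", "mjgajcqqwy", "mjgajcqqxmz", "pk", "poljv", "polurhgnm", "polurhgnoin"
Leaf count: 16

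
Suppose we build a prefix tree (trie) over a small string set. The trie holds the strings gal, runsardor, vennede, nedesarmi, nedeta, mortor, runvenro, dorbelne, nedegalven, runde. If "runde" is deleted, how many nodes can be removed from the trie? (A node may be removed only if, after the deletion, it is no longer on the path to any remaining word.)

A node on "runde"'s path can go only if nothing else ends at it or branches off below it.
The suffix "de" (2 nodes) is used only by "runde"; the node for "run" still has the child "s", so pruning stops there.
Nodes removed: 2

2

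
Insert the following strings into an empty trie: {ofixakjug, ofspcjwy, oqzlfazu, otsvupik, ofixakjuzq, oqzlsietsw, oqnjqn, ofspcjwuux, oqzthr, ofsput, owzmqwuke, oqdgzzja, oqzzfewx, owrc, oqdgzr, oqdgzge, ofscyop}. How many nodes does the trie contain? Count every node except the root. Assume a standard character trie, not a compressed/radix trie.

Insert word by word; a character creates a node only if that edge doesn't already exist:
  "ofixakjug" → 9 new (o, f, i, x, a, k, j, u, g)
  "ofspcjwy" → prefix "of" already present; 6 new (s, p, c, j, w, y)
  "oqzlfazu" → prefix "o" already present; 7 new (q, z, l, f, a, z, u)
  "otsvupik" → prefix "o" already present; 7 new (t, s, v, u, p, i, k)
  "ofixakjuzq" → prefix "ofixakju" already present; 2 new (z, q)
  "oqzlsietsw" → prefix "oqzl" already present; 6 new (s, i, e, t, s, w)
  "oqnjqn" → prefix "oq" already present; 4 new (n, j, q, n)
  "ofspcjwuux" → prefix "ofspcjw" already present; 3 new (u, u, x)
  "oqzthr" → prefix "oqz" already present; 3 new (t, h, r)
  "ofsput" → prefix "ofsp" already present; 2 new (u, t)
  "owzmqwuke" → prefix "o" already present; 8 new (w, z, m, q, w, u, k, e)
  "oqdgzzja" → prefix "oq" already present; 6 new (d, g, z, z, j, a)
  "oqzzfewx" → prefix "oqz" already present; 5 new (z, f, e, w, x)
  "owrc" → prefix "ow" already present; 2 new (r, c)
  "oqdgzr" → prefix "oqdgz" already present; 1 new (r)
  "oqdgzge" → prefix "oqdgz" already present; 2 new (g, e)
  "ofscyop" → prefix "ofs" already present; 4 new (c, y, o, p)
Total nodes = 9 + 6 + 7 + 7 + 2 + 6 + 4 + 3 + 3 + 2 + 8 + 6 + 5 + 2 + 1 + 2 + 4 = 77

77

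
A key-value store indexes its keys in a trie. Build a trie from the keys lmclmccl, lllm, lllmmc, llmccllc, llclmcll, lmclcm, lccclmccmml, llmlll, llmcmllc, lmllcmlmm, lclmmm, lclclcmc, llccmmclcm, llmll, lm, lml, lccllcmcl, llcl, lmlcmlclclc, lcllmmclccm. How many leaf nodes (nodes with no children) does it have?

A leaf is a node with no children — equivalently, the end of a word that is not a proper prefix of any other stored word.
Those words: "lccclmccmml", "lccllcmcl", "lclclcmc", "lcllmmclccm", "lclmmm", "llccmmclcm", "llclmcll", "lllmmc", "llmccllc", "llmcmllc", "llmlll", "lmclcm", "lmclmccl", "lmlcmlclclc", "lmllcmlmm"
Leaf count: 15

15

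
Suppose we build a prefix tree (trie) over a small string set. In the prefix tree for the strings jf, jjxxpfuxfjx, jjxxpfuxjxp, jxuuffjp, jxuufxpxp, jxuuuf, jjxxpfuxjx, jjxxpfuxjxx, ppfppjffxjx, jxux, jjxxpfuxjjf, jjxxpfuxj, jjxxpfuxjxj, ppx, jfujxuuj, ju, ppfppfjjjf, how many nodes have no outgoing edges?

14

Leaves are exactly the stored words that no other stored word extends.
Those words: "jfujxuuj", "jjxxpfuxfjx", "jjxxpfuxjjf", "jjxxpfuxjxj", "jjxxpfuxjxp", "jjxxpfuxjxx", "ju", "jxuuffjp", "jxuufxpxp", "jxuuuf", "jxux", "ppfppfjjjf", "ppfppjffxjx", "ppx"
Leaf count: 14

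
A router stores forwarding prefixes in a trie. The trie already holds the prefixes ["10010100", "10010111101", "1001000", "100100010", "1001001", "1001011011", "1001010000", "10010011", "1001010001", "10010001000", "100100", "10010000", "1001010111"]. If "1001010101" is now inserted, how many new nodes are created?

2

Walking "1001010101" from the root, the first 8 characters ("10010101") follow existing edges; "0" is the first miss.
Each of the 2 remaining characters creates one node.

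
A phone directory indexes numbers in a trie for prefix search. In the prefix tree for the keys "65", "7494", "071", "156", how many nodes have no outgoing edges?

A leaf is a node with no children — equivalently, the end of a word that is not a proper prefix of any other stored word.
Those words: "071", "156", "65", "7494"
Leaf count: 4

4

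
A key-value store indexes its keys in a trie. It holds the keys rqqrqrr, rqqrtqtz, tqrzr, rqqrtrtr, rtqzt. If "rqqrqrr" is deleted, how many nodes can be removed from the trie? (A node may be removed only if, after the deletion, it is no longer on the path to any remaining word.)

3

A node on "rqqrqrr"'s path can go only if nothing else ends at it or branches off below it.
The suffix "qrr" (3 nodes) is used only by "rqqrqrr"; the node for "rqqr" still has the child "t", so pruning stops there.
Nodes removed: 3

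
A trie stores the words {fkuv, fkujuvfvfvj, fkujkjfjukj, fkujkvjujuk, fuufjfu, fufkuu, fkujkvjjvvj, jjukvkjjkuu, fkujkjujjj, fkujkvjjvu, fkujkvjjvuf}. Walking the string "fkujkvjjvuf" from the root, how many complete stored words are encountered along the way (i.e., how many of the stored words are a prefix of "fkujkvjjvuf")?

2

Check each prefix of "fkujkvjjvuf" against the stored set — each match is an end-marker on the path.
Prefixes of the query that are stored words: "fkujkvjjvu", "fkujkvjjvuf"
Count: 2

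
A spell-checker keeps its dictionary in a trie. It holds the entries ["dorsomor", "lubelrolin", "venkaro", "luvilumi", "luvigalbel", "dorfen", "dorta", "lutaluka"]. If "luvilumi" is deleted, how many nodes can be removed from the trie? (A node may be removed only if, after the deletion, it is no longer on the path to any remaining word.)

Walk "luvilumi" from the leaf back toward the root, removing each node that no remaining word uses.
The suffix "lumi" (4 nodes) is used only by "luvilumi"; the node for "luvi" still has the child "g", so pruning stops there.
Nodes removed: 4

4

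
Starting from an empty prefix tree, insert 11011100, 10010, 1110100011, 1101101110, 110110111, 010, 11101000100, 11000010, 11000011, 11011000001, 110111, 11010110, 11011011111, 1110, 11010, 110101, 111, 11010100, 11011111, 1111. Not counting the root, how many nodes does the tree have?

52

Count nodes per top-level branch (shared prefixes stored once):
  '0'-branch (010): 3 nodes
  '1'-branch (10010, 11000010, 11000011, 11010, 110101, 11010100, 11010110, 11011000001, 110110111, 1101101110, 11011011111, 110111, 11011100, 11011111, 111, 1110, 11101000100, 1110100011, 1111): 49 nodes
Sum: 52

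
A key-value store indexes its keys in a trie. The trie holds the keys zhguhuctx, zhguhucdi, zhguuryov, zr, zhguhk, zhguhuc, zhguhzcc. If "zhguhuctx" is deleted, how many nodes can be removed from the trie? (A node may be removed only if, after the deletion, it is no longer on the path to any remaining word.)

Walk "zhguhuctx" from the leaf back toward the root, removing each node that no remaining word uses.
The suffix "tx" (2 nodes) is used only by "zhguhuctx"; the node for "zhguhuc" still has the child "d", so pruning stops there.
Nodes removed: 2

2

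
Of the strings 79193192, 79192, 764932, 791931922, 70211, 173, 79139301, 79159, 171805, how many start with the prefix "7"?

7

Filter for entries beginning with "7":
Matches: "70211", "764932", "79139301", "79159", "79192", "79193192", "791931922"
Count: 7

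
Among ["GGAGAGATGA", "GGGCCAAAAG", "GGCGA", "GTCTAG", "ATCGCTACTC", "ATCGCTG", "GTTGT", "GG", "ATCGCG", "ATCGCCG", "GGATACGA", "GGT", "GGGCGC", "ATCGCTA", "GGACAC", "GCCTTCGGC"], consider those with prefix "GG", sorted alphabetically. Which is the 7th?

Filter for "GG…" and sort: "GG", "GGACAC", "GGAGAGATGA", "GGATACGA", "GGCGA", "GGGCCAAAAG", "GGGCGC", "GGT"
The 7th is GGGCGC.

GGGCGC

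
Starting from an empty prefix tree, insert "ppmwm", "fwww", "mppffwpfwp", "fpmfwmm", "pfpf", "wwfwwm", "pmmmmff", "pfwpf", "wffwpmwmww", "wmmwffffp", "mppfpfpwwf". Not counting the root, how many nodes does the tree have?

66

Trace insertions, counting only characters that open a new branch:
  "ppmwm" → 5 new (p, p, m, w, m)
  "fwww" → 4 new (f, w, w, w)
  "mppffwpfwp" → 10 new (m, p, p, f, f, w, p, f, w, p)
  "fpmfwmm" → prefix "f" already present; 6 new (p, m, f, w, m, m)
  "pfpf" → prefix "p" already present; 3 new (f, p, f)
  "wwfwwm" → 6 new (w, w, f, w, w, m)
  "pmmmmff" → prefix "p" already present; 6 new (m, m, m, m, f, f)
  "pfwpf" → prefix "pf" already present; 3 new (w, p, f)
  "wffwpmwmww" → prefix "w" already present; 9 new (f, f, w, p, m, w, m, w, w)
  "wmmwffffp" → prefix "w" already present; 8 new (m, m, w, f, f, f, f, p)
  "mppfpfpwwf" → prefix "mppf" already present; 6 new (p, f, p, w, w, f)
Total nodes = 5 + 4 + 10 + 6 + 3 + 6 + 6 + 3 + 9 + 8 + 6 = 66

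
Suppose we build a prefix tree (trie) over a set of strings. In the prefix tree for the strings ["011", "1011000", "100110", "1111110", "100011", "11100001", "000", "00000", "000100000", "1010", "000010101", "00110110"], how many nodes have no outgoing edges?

11

Leaves are exactly the stored words that no other stored word extends.
Those words: "00000", "000010101", "000100000", "00110110", "011", "100011", "100110", "1010", "1011000", "11100001", "1111110"
Leaf count: 11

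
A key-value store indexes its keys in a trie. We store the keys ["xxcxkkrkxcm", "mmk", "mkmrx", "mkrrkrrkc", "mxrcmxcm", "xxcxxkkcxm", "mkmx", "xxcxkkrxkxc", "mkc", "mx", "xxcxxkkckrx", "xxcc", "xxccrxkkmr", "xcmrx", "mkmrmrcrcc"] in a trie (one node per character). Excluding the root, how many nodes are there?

64

Count nodes per top-level branch (shared prefixes stored once):
  'm'-branch (mkc, mkmrmrcrcc, mkmrx, mkmx, mkrrkrrkc, mmk, mx, mxrcmxcm): 29 nodes
  'x'-branch (xcmrx, xxcc, xxccrxkkmr, xxcxkkrkxcm, xxcxkkrxkxc, xxcxxkkckrx, xxcxxkkcxm): 35 nodes
Sum: 64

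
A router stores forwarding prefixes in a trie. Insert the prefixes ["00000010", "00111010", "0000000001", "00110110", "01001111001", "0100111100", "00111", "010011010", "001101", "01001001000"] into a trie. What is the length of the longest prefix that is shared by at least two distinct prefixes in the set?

The deepest shared node is where two words last agree before diverging.
"0100111100" and "01001111001" agree on "0100111100" (10 characters) before diverging; nothing deeper is shared.
Longest shared-prefix length: 10

10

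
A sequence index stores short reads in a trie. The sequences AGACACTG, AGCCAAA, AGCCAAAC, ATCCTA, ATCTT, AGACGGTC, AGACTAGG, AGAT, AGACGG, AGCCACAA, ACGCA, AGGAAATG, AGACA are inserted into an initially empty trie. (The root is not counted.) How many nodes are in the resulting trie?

Count nodes per top-level branch (shared prefixes stored once):
  'A'-branch (ACGCA, AGACA, AGACACTG, AGACGG, AGACGGTC, AGACTAGG, AGAT, AGCCAAA, AGCCAAAC, AGCCACAA, AGGAAATG, ATCCTA, ATCTT): 43 nodes
Sum: 43

43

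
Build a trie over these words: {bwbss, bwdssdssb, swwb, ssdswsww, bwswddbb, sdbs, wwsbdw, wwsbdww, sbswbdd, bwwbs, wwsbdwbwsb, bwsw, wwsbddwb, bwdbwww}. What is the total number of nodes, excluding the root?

59

For each word, the new-node count is its length minus the longest prefix already in the trie:
  "bwbss" → 5 new (b, w, b, s, s)
  "bwdssdssb" → prefix "bw" already present; 7 new (d, s, s, d, s, s, b)
  "swwb" → 4 new (s, w, w, b)
  "ssdswsww" → prefix "s" already present; 7 new (s, d, s, w, s, w, w)
  "bwswddbb" → prefix "bw" already present; 6 new (s, w, d, d, b, b)
  "sdbs" → prefix "s" already present; 3 new (d, b, s)
  "wwsbdw" → 6 new (w, w, s, b, d, w)
  "wwsbdww" → prefix "wwsbdw" already present; 1 new (w)
  "sbswbdd" → prefix "s" already present; 6 new (b, s, w, b, d, d)
  "bwwbs" → prefix "bw" already present; 3 new (w, b, s)
  "wwsbdwbwsb" → prefix "wwsbdw" already present; 4 new (b, w, s, b)
  "bwsw" → prefix "bwsw" already present; 0 new (none)
  "wwsbddwb" → prefix "wwsbd" already present; 3 new (d, w, b)
  "bwdbwww" → prefix "bwd" already present; 4 new (b, w, w, w)
Total nodes = 5 + 7 + 4 + 7 + 6 + 3 + 6 + 1 + 6 + 3 + 4 + 0 + 3 + 4 = 59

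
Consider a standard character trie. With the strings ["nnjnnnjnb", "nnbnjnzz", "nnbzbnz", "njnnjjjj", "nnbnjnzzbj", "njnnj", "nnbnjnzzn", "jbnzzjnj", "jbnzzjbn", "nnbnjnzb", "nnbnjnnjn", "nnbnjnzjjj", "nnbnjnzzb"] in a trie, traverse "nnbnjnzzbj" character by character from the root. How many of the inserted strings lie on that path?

3

Walk "nnbnjnzzbj" from the root; an end-of-word marker is hit whenever a stored word is a prefix of "nnbnjnzzbj".
Prefixes of the query that are stored words: "nnbnjnzz", "nnbnjnzzb", "nnbnjnzzbj"
Count: 3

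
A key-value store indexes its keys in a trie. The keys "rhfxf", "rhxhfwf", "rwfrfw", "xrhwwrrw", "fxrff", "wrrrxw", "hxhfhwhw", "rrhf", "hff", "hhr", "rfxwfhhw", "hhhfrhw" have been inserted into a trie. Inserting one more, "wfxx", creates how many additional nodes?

"w" is already a path in the trie; the remaining "fxx" must be added.
So 4 − 1 = 3 new nodes.

3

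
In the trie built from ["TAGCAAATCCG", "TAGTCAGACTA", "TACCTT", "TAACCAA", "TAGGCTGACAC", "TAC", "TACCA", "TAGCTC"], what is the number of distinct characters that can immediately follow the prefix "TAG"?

3

The children of the "TAG" node are the distinct next characters among strings starting with "TAG".
Distinct next characters after "TAG": C, G, T.
That node has 3 child edges.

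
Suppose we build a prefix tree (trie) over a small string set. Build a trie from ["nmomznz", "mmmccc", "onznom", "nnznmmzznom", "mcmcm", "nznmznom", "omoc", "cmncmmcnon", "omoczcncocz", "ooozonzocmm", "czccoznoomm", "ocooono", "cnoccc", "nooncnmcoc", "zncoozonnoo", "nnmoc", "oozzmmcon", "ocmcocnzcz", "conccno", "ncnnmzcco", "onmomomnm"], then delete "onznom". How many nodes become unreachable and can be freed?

4

A node on "onznom"'s path can go only if nothing else ends at it or branches off below it.
The suffix "znom" (4 nodes) is used only by "onznom"; the node for "on" still has the child "m", so pruning stops there.
Nodes removed: 4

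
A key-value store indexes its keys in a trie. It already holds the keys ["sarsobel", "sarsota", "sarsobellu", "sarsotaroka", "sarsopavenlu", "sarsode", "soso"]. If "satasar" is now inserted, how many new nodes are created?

"sa" is already a path in the trie; the remaining "tasar" must be added.
New nodes needed: |"satasar"| − 2 = 7 − 2 = 5.

5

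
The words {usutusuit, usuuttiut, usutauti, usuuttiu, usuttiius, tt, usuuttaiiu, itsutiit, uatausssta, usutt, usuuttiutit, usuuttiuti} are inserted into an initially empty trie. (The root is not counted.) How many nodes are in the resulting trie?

Insert word by word; a character creates a node only if that edge doesn't already exist:
  "usutusuit" → 9 new (u, s, u, t, u, s, u, i, t)
  "usuuttiut" → prefix "usu" already present; 6 new (u, t, t, i, u, t)
  "usutauti" → prefix "usut" already present; 4 new (a, u, t, i)
  "usuuttiu" → prefix "usuuttiu" already present; 0 new (none)
  "usuttiius" → prefix "usut" already present; 5 new (t, i, i, u, s)
  "tt" → 2 new (t, t)
  "usuuttaiiu" → prefix "usuutt" already present; 4 new (a, i, i, u)
  "itsutiit" → 8 new (i, t, s, u, t, i, i, t)
  "uatausssta" → prefix "u" already present; 9 new (a, t, a, u, s, s, s, t, a)
  "usutt" → prefix "usutt" already present; 0 new (none)
  "usuuttiutit" → prefix "usuuttiut" already present; 2 new (i, t)
  "usuuttiuti" → prefix "usuuttiuti" already present; 0 new (none)
Total nodes = 9 + 6 + 4 + 0 + 5 + 2 + 4 + 8 + 9 + 0 + 2 + 0 = 49

49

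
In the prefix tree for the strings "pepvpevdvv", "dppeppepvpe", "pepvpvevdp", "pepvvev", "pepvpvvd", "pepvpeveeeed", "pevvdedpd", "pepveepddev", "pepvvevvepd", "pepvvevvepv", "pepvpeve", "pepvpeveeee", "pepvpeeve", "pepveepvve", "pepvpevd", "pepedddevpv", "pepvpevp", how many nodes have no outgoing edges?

Leaves are exactly the stored words that no other stored word extends.
Those words: "dppeppepvpe", "pepedddevpv", "pepveepddev", "pepveepvve", "pepvpeeve", "pepvpevdvv", "pepvpeveeeed", "pepvpevp", "pepvpvevdp", "pepvpvvd", "pepvvevvepd", "pepvvevvepv", "pevvdedpd"
Leaf count: 13

13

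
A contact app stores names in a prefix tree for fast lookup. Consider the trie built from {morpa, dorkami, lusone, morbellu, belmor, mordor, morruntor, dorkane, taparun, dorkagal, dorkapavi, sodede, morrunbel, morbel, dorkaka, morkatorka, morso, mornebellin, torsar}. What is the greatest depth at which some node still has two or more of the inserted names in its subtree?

6

Look for the deepest trie node that still has at least two words in its subtree.
"morbel" and "morbellu" agree on "morbel" (6 characters) before diverging; nothing deeper is shared.
Longest shared-prefix length: 6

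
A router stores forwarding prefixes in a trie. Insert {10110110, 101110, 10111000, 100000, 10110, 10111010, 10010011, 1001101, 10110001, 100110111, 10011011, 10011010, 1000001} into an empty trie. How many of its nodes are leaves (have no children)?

8

Leaves are exactly the stored words that no other stored word extends.
Those words: "1000001", "10010011", "10011010", "100110111", "10110001", "10110110", "10111000", "10111010"
Leaf count: 8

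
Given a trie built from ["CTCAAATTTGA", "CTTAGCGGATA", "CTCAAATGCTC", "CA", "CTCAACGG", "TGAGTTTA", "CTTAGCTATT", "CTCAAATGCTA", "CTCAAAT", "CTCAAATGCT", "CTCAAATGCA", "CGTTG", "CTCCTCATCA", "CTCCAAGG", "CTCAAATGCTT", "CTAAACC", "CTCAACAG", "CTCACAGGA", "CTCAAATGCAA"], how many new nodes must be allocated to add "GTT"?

3

"GTT" shares no prefix with any stored word, so all 3 characters open new nodes.
3 − 0 = 3 new nodes.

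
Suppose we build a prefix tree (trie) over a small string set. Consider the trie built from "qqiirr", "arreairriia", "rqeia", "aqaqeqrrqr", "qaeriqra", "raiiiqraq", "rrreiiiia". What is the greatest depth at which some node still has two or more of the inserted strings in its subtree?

Look for the deepest trie node that still has at least two words in its subtree.
"aqaqeqrrqr" and "arreairriia" agree on "a" (1 characters) before diverging; nothing deeper is shared.
Longest shared-prefix length: 1

1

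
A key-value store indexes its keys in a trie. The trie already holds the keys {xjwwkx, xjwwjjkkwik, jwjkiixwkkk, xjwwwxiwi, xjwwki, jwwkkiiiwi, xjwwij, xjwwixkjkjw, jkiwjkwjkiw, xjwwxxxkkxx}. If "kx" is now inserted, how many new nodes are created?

2

"kx" shares no prefix with any stored word, so all 2 characters open new nodes.
2 − 0 = 2 new nodes.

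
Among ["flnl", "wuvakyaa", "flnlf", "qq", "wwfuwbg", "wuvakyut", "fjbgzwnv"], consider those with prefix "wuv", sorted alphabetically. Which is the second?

wuvakyut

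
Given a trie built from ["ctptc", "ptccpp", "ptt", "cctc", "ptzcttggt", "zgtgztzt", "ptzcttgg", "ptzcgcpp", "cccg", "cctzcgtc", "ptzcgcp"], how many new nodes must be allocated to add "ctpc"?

1

"ctp" is already a path in the trie; the remaining "c" must be added.
New nodes needed: |"ctpc"| − 3 = 4 − 3 = 1.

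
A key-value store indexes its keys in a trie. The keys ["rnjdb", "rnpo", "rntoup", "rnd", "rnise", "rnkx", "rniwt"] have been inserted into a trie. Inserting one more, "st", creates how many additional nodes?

"st" shares no prefix with any stored word, so all 2 characters open new nodes.
2 − 0 = 2 new nodes.

2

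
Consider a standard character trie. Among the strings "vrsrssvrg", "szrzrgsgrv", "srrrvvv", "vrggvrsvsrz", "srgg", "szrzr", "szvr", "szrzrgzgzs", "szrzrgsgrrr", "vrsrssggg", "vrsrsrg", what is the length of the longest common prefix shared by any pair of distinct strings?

Look for the deepest trie node that still has at least two words in its subtree.
e.g. "szrzrgsgrrr" and "szrzrgsgrv" share the prefix "szrzrgsgr" of length 9; no pair shares a longer one.
Longest shared-prefix length: 9

9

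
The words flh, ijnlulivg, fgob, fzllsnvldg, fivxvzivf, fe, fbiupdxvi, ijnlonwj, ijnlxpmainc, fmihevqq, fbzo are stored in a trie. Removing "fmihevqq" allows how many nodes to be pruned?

After clearing the end-marker at "fmihevqq", prune upward until reaching a node still needed by another word.
The suffix "mihevqq" (7 nodes) is used only by "fmihevqq"; the node for "f" still has the child "l", so pruning stops there.
Nodes removed: 7

7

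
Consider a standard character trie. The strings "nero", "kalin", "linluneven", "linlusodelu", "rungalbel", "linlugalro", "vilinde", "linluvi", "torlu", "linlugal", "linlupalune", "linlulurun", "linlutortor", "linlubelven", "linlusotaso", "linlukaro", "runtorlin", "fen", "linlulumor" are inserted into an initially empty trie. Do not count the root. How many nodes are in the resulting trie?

Insert word by word; a character creates a node only if that edge doesn't already exist:
  "nero" → 4 new (n, e, r, o)
  "kalin" → 5 new (k, a, l, i, n)
  "linluneven" → 10 new (l, i, n, l, u, n, e, v, e, n)
  "linlusodelu" → prefix "linlu" already present; 6 new (s, o, d, e, l, u)
  "rungalbel" → 9 new (r, u, n, g, a, l, b, e, l)
  "linlugalro" → prefix "linlu" already present; 5 new (g, a, l, r, o)
  "vilinde" → 7 new (v, i, l, i, n, d, e)
  "linluvi" → prefix "linlu" already present; 2 new (v, i)
  "torlu" → 5 new (t, o, r, l, u)
  "linlugal" → prefix "linlugal" already present; 0 new (none)
  "linlupalune" → prefix "linlu" already present; 6 new (p, a, l, u, n, e)
  "linlulurun" → prefix "linlu" already present; 5 new (l, u, r, u, n)
  "linlutortor" → prefix "linlu" already present; 6 new (t, o, r, t, o, r)
  "linlubelven" → prefix "linlu" already present; 6 new (b, e, l, v, e, n)
  "linlusotaso" → prefix "linluso" already present; 4 new (t, a, s, o)
  "linlukaro" → prefix "linlu" already present; 4 new (k, a, r, o)
  "runtorlin" → prefix "run" already present; 6 new (t, o, r, l, i, n)
  "fen" → 3 new (f, e, n)
  "linlulumor" → prefix "linlulu" already present; 3 new (m, o, r)
Total nodes = 4 + 5 + 10 + 6 + 9 + 5 + 7 + 2 + 5 + 0 + 6 + 5 + 6 + 6 + 4 + 4 + 6 + 3 + 3 = 96

96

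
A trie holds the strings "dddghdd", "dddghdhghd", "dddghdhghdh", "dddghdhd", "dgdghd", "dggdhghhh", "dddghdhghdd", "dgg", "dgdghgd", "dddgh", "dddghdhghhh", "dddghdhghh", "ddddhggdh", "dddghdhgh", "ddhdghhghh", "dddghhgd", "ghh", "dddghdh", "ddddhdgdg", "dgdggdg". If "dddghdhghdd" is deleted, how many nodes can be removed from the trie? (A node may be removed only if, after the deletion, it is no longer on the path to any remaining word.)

After clearing the end-marker at "dddghdhghdd", prune upward until reaching a node still needed by another word.
The suffix "d" (1 node) is used only by "dddghdhghdd"; the node for "dddghdhghd" still has the child "h", so pruning stops there.
Nodes removed: 1

1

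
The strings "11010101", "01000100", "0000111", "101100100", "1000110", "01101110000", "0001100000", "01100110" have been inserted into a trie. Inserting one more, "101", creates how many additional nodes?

"101" is already a full path in the trie; only an end-marker is added.
No new nodes are needed: 0.

0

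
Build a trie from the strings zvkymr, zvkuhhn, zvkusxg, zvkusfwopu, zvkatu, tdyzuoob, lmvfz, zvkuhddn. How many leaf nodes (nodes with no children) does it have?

8

A leaf is a node with no children — equivalently, the end of a word that is not a proper prefix of any other stored word.
Those words: "lmvfz", "tdyzuoob", "zvkatu", "zvkuhddn", "zvkuhhn", "zvkusfwopu", "zvkusxg", "zvkymr"
Leaf count: 8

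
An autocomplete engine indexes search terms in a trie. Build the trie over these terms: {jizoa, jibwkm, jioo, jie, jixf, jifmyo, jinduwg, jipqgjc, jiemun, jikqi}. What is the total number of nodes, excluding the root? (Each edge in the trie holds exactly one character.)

Trie structure (* marks end of a word):
(root)
└─ j
   └─ i
      ├─ b
      │  └─ w
      │     └─ k
      │        └─ m *
      ├─ e *
      │  └─ m
      │     └─ u
      │        └─ n *
      ├─ f
      │  └─ m
      │     └─ y
      │        └─ o *
      ├─ k
      │  └─ q
      │     └─ i *
      ├─ n
      │  └─ d
      │     └─ u
      │        └─ w
      │           └─ g *
      ├─ o
      │  └─ o *
      ├─ p
      │  └─ q
      │     └─ g
      │        └─ j
      │           └─ c *
      ├─ x
      │  └─ f *
      └─ z
         └─ o
            └─ a *
Counting every labelled node above: 34.

34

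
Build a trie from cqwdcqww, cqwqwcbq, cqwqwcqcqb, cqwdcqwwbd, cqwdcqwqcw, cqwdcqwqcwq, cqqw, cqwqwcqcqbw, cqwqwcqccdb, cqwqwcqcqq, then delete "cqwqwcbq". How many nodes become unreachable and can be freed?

2

Walk "cqwqwcbq" from the leaf back toward the root, removing each node that no remaining word uses.
The suffix "bq" (2 nodes) is used only by "cqwqwcbq"; the node for "cqwqwc" still has the child "q", so pruning stops there.
Nodes removed: 2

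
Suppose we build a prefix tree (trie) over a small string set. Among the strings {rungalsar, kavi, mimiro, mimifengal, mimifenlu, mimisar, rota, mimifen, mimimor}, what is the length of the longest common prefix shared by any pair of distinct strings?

7

Look for the deepest trie node that still has at least two words in its subtree.
e.g. "mimifen" and "mimifengal" share the prefix "mimifen" of length 7; no pair shares a longer one.
Longest shared-prefix length: 7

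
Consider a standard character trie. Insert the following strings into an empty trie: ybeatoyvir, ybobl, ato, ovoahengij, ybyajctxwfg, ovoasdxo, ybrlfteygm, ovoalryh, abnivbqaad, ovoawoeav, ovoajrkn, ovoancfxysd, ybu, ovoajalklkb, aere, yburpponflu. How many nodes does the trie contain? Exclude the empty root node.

94

For each word, the new-node count is its length minus the longest prefix already in the trie:
  "ybeatoyvir" → 10 new (y, b, e, a, t, o, y, v, i, r)
  "ybobl" → prefix "yb" already present; 3 new (o, b, l)
  "ato" → 3 new (a, t, o)
  "ovoahengij" → 10 new (o, v, o, a, h, e, n, g, i, j)
  "ybyajctxwfg" → prefix "yb" already present; 9 new (y, a, j, c, t, x, w, f, g)
  "ovoasdxo" → prefix "ovoa" already present; 4 new (s, d, x, o)
  "ybrlfteygm" → prefix "yb" already present; 8 new (r, l, f, t, e, y, g, m)
  "ovoalryh" → prefix "ovoa" already present; 4 new (l, r, y, h)
  "abnivbqaad" → prefix "a" already present; 9 new (b, n, i, v, b, q, a, a, d)
  "ovoawoeav" → prefix "ovoa" already present; 5 new (w, o, e, a, v)
  "ovoajrkn" → prefix "ovoa" already present; 4 new (j, r, k, n)
  "ovoancfxysd" → prefix "ovoa" already present; 7 new (n, c, f, x, y, s, d)
  "ybu" → prefix "yb" already present; 1 new (u)
  "ovoajalklkb" → prefix "ovoaj" already present; 6 new (a, l, k, l, k, b)
  "aere" → prefix "a" already present; 3 new (e, r, e)
  "yburpponflu" → prefix "ybu" already present; 8 new (r, p, p, o, n, f, l, u)
Total nodes = 10 + 3 + 3 + 10 + 9 + 4 + 8 + 4 + 9 + 5 + 4 + 7 + 1 + 6 + 3 + 8 = 94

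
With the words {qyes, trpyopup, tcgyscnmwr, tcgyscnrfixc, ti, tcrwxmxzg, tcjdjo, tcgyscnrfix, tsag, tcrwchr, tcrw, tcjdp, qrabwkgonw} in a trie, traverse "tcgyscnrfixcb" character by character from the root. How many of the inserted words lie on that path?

Check each prefix of "tcgyscnrfixcb" against the stored set — each match is an end-marker on the path.
Prefixes of the query that are stored words: "tcgyscnrfix", "tcgyscnrfixc"
Count: 2

2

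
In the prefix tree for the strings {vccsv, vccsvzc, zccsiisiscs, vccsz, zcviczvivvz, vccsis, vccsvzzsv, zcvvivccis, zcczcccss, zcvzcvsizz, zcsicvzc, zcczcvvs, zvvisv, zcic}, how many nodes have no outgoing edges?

Leaves are exactly the stored words that no other stored word extends.
Those words: "vccsis", "vccsvzc", "vccsvzzsv", "vccsz", "zccsiisiscs", "zcczcccss", "zcczcvvs", "zcic", "zcsicvzc", "zcviczvivvz", "zcvvivccis", "zcvzcvsizz", "zvvisv"
Leaf count: 13

13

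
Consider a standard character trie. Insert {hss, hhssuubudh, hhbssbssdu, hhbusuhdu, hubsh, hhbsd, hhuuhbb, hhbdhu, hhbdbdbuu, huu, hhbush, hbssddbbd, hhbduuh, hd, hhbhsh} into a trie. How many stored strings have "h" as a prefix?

15

Walk to "h"; the words in its subtree are exactly those with that prefix.
Matches: "hbssddbbd", "hd", "hhbdbdbuu", "hhbdhu", "hhbduuh", "hhbhsh", "hhbsd", "hhbssbssdu", "hhbush", "hhbusuhdu", "hhssuubudh", "hhuuhbb", "hss", "hubsh", "huu"
Count: 15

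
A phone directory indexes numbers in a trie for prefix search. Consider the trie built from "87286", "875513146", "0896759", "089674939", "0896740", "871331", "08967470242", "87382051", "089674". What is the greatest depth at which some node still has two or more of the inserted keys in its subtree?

6

Equivalently: take the maximum, over all pairs, of their longest common prefix length.
e.g. "089674" and "0896740" share the prefix "089674" of length 6; no pair shares a longer one.
Longest shared-prefix length: 6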